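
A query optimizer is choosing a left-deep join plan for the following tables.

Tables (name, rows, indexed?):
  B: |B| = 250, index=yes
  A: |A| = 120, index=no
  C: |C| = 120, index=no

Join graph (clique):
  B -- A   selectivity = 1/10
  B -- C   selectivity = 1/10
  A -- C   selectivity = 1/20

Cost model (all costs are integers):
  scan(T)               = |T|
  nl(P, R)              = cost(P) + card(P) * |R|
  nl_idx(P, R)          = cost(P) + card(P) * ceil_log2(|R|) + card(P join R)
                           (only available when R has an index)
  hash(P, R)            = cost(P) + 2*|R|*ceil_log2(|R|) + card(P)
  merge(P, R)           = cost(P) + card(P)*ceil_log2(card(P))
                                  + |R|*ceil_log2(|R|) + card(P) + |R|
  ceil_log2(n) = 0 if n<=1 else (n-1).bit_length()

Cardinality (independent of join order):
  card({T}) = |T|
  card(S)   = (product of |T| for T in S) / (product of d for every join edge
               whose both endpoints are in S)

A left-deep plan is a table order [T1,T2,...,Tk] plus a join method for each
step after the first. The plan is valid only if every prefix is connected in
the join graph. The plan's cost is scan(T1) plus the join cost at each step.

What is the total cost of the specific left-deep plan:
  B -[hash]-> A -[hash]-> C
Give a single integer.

step 1: scan B: cost=250, card=250
step 2: join A via hash
    card(P join A) = 250*120/(10) = 3000
    cost = 250 + 2*120*7 + 250 = 2180
step 3: join C via hash
    card(P join C) = 3000*120/(10*20) = 1800
    cost = 2180 + 2*120*7 + 3000 = 6860

6860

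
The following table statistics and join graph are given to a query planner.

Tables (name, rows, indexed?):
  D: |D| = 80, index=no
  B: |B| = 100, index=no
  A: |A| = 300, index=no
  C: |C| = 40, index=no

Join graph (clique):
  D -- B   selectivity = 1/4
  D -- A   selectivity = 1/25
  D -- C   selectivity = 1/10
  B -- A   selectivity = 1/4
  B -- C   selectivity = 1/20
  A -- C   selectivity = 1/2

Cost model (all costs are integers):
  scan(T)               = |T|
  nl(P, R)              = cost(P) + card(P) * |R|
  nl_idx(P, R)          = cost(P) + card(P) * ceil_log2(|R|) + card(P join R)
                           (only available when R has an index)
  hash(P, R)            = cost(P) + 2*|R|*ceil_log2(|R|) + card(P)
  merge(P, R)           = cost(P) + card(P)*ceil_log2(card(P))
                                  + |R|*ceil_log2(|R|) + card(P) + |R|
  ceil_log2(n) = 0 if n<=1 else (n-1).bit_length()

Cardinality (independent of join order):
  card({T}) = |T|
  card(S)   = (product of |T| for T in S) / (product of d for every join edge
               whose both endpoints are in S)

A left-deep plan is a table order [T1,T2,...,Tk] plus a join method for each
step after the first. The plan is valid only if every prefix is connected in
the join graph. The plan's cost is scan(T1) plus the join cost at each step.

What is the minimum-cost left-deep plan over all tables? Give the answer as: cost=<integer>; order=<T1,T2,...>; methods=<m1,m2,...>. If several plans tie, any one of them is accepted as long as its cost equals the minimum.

Selinger DP (subsets sized 1..n):
  {D}: scan cost=80, card=80
  {B}: scan cost=100, card=100
  {A}: scan cost=300, card=300
  {C}: scan cost=40, card=40
  {BD}: card=2000; try (D,hash)→1320, (B,merge)→1520, (D,merge)→1540, (B,hash)→1560, (B,nl)→8080, (D,nl)→8100; best=1320 via (D,hash)
  {AD}: card=960; try (D,hash)→1720, (A,merge)→3720, (D,merge)→3940, (A,hash)→5560, (A,nl)→24080, (D,nl)→24300; best=1720 via (D,hash)
  {CD}: card=320; try (C,hash)→640, (D,merge)→960, (C,merge)→1000, (D,hash)→1200, (D,nl)→3240, (C,nl)→3280; best=640 via (C,hash)
  {AB}: card=7500; try (B,hash)→2000, (A,merge)→3900, (B,merge)→4100, (A,hash)→5600, (A,nl)→30100, (B,nl)→30300; best=2000 via (B,hash)
  {BC}: card=200; try (C,hash)→680, (B,merge)→1120, (C,merge)→1180, (B,hash)→1480, (B,nl)→4040, (C,nl)→4100; best=680 via (C,hash)
  {AC}: card=6000; try (C,hash)→1080, (A,merge)→3320, (C,merge)→3580, (A,hash)→5480, (A,nl)→12040, (C,nl)→12300; best=1080 via (C,hash)
  {ABD}: card=6000; try (B,hash)→4080, (A,hash)→8720, (D,hash)→10620, (B,merge)→13080, (A,merge)→28320, (B,nl)→97720 …(+3); best=4080 via (B,hash)
  {BCD}: card=400; try (D,hash)→2000, (B,hash)→2360, (D,merge)→3120, (C,hash)→3800, (B,merge)→4640, (D,nl)→16680 …(+3); best=2000 via (D,hash)
  {ACD}: card=1920; try (C,hash)→3160, (A,hash)→6360, (A,merge)→6840, (D,hash)→8200, (C,merge)→12560, (C,nl)→40120 …(+3); best=3160 via (C,hash)
  {ABC}: card=7500; try (A,merge)→5480, (A,hash)→6280, (B,hash)→8480, (C,hash)→9980, (A,nl)→60680, (B,merge)→85880 …(+3); best=5480 via (A,merge)
  {ABCD}: card=600; try (B,hash)→6480, (A,hash)→7800, (A,merge)→9000, (C,hash)→10560, (D,hash)→14100, (B,merge)→27000 …(+6); best=6480 via (B,hash)

cost=6480; order=A,D,C,B; methods=hash,hash,hash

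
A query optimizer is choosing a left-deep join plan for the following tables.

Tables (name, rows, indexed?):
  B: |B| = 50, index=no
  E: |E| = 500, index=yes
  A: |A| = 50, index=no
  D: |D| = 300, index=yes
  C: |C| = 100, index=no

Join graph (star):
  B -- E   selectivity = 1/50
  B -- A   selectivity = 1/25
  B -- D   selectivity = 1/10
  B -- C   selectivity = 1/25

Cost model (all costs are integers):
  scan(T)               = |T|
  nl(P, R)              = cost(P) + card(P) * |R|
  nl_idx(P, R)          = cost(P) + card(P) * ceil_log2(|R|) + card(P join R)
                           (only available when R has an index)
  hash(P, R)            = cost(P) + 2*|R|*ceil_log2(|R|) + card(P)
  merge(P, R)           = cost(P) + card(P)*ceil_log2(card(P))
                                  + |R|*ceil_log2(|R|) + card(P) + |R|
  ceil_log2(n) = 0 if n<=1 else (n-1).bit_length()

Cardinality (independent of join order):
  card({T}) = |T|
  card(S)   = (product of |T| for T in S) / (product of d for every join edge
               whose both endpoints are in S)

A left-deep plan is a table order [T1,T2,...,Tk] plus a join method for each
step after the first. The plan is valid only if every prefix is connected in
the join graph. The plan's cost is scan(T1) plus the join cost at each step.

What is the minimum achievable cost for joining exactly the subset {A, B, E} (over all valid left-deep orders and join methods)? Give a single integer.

Selinger DP over subsets of {A,B,E}:
  {B}: scan cost=50, card=50
  {E}: scan cost=500, card=500
  {A}: scan cost=50, card=50
  {BE}: card=500; try (E,nl_idx)→1000, (B,hash)→1600, (E,merge)→5400, (B,merge)→5850, (E,hash)→9100, (E,nl)→25050 …(+1); best=1000 via (E,nl_idx)
  {AB}: card=100; try (B,hash)→700, (A,hash)→700, (B,merge)→750, (A,merge)→750, (B,nl)→2550, (A,nl)→2550; best=700 via (B,hash)
  {ABE}: card=1000; try (A,hash)→2100, (E,nl_idx)→2600, (A,merge)→6350, (E,merge)→6500, (E,hash)→9800, (A,nl)→26000 …(+1); best=2100 via (A,hash)

2100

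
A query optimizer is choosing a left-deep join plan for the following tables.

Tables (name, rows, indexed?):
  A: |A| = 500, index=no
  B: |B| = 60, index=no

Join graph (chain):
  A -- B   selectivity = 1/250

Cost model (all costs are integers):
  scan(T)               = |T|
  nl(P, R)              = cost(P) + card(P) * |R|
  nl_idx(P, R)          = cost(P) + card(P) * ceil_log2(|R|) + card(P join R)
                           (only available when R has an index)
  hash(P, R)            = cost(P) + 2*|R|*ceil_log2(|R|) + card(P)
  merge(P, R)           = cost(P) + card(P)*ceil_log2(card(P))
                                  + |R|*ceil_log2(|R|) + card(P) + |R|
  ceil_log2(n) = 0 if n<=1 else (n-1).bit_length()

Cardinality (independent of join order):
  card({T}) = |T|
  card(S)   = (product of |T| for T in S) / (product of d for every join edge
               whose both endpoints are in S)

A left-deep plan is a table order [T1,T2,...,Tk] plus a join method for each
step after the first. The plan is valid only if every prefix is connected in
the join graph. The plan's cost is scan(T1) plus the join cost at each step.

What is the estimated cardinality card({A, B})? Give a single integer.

120

Tables in S: A(500), B(60)
Edges inside S: A-B(d=250)
numerator = 500 * 60 = 30000
denominator = 250 = 250
card(S) = 30000 / 250 = 120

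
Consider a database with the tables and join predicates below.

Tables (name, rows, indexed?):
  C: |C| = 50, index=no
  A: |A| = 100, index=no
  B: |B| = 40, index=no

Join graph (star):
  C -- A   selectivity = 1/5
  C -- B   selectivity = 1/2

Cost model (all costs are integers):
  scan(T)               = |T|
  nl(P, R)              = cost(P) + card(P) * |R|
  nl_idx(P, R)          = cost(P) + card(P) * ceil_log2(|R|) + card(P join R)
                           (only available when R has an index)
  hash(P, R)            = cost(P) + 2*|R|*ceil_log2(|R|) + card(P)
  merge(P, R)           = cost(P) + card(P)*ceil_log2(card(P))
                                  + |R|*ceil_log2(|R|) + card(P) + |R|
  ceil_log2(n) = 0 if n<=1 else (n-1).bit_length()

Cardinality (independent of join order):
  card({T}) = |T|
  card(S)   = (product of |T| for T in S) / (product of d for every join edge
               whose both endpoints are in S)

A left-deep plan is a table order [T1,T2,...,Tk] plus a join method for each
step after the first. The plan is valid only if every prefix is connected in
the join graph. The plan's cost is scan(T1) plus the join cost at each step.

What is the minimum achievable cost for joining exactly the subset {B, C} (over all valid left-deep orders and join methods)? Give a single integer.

580

Selinger DP over subsets of {B,C}:
  {C}: scan cost=50, card=50
  {B}: scan cost=40, card=40
  {BC}: card=1000; try (B,hash)→580, (C,merge)→670, (C,hash)→680, (B,merge)→680, (C,nl)→2040, (B,nl)→2050; best=580 via (B,hash)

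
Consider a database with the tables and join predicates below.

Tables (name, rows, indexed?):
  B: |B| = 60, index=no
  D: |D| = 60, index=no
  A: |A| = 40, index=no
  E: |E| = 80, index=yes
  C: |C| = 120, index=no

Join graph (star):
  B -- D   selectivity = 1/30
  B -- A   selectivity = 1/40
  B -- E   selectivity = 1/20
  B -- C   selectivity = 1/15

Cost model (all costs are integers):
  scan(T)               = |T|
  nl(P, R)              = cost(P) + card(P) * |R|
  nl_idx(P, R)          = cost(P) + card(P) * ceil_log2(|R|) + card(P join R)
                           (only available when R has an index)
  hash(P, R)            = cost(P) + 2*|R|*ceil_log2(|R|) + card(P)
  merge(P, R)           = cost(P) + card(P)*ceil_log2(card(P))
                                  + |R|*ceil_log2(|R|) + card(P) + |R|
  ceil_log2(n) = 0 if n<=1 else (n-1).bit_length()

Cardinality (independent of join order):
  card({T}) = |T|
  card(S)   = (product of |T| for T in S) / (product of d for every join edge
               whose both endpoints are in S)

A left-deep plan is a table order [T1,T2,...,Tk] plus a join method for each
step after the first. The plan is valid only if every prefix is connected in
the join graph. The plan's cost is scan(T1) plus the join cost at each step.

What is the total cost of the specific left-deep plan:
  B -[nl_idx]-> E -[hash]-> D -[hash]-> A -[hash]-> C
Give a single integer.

step 1: scan B: cost=60, card=60
step 2: join E via nl_idx
    card(P join E) = 60*80/(20) = 240
    cost = 60 + 60*7 + 240 = 720
step 3: join D via hash
    card(P join D) = 240*60/(30) = 480
    cost = 720 + 2*60*6 + 240 = 1680
step 4: join A via hash
    card(P join A) = 480*40/(40) = 480
    cost = 1680 + 2*40*6 + 480 = 2640
step 5: join C via hash
    card(P join C) = 480*120/(15) = 3840
    cost = 2640 + 2*120*7 + 480 = 4800

4800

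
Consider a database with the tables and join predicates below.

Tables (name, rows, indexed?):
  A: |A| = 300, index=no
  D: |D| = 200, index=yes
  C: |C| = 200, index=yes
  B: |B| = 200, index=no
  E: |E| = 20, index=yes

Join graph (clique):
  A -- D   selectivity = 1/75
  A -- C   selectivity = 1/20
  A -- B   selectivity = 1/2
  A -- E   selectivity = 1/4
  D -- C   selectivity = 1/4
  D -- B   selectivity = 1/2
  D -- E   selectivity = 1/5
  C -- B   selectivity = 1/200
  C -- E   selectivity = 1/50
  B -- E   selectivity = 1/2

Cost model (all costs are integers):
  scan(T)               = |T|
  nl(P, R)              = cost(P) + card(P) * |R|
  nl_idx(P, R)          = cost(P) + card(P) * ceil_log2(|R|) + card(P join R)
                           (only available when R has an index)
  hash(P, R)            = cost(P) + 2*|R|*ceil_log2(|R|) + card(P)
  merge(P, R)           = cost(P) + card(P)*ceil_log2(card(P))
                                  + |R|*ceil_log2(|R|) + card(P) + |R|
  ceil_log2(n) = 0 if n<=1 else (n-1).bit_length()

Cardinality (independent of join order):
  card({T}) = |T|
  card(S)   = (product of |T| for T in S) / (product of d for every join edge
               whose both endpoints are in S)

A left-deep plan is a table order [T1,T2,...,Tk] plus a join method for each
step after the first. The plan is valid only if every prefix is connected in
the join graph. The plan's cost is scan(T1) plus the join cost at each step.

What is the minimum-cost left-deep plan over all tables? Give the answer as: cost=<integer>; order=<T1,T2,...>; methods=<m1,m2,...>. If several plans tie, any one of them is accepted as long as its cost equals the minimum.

cost=6285; order=B,C,E,A,D; methods=nl_idx,hash,merge,nl_idx

Selinger DP (subsets sized 1..n):
  {A}: scan cost=300, card=300
  {D}: scan cost=200, card=200
  {C}: scan cost=200, card=200
  {B}: scan cost=200, card=200
  {E}: scan cost=20, card=20
  {AD}: card=800; try (D,nl_idx)→3500, (D,hash)→3800, (A,merge)→5000, (D,merge)→5100, (A,hash)→5800, (A,nl)→60200 …(+1); best=3500 via (D,nl_idx)
  {AC}: card=3000; try (C,hash)→3800, (A,merge)→5000, (C,merge)→5100, (C,nl_idx)→5700, (A,hash)→5800, (A,nl)→60200 …(+1); best=3800 via (C,hash)
  {AB}: card=30000; try (B,hash)→3800, (A,merge)→5000, (B,merge)→5100, (A,hash)→5800, (A,nl)→60200, (B,nl)→60300; best=3800 via (B,hash)
  {AE}: card=1500; try (E,hash)→800, (A,merge)→3140, (E,nl_idx)→3300, (E,merge)→3420, (A,hash)→5440, (A,nl)→6020 …(+1); best=800 via (E,hash)
  {CD}: card=10000; try (D,hash)→3600, (C,hash)→3600, (D,merge)→3800, (C,merge)→3800, (D,nl_idx)→11800, (C,nl_idx)→11800 …(+2); best=3600 via (D,hash)
  {BD}: card=20000; try (D,hash)→3600, (B,hash)→3600, (D,merge)→3800, (B,merge)→3800, (D,nl_idx)→21800, (D,nl)→40200 …(+1); best=3600 via (D,hash)
  {DE}: card=800; try (E,hash)→600, (D,nl_idx)→980, (D,merge)→1940, (E,nl_idx)→2000, (E,merge)→2120, (D,hash)→3240 …(+2); best=600 via (E,hash)
  {BC}: card=200; try (C,nl_idx)→2000, (C,hash)→3600, (B,hash)→3600, (C,merge)→3800, (B,merge)→3800, (C,nl)→40200 …(+1); best=2000 via (C,nl_idx)
  {CE}: card=80; try (C,nl_idx)→260, (E,hash)→600, (E,nl_idx)→1280, (C,merge)→1940, (E,merge)→2120, (C,hash)→3240 …(+2); best=260 via (C,nl_idx)
  {BE}: card=2000; try (E,hash)→600, (B,merge)→1940, (E,merge)→2120, (E,nl_idx)→3200, (B,hash)→3240, (B,nl)→4020 …(+1); best=600 via (E,hash)
  {ACD}: card=2000; try (C,hash)→7500, (D,hash)→10000, (C,nl_idx)→11900, (C,merge)→14100, (A,hash)→19000, (D,nl_idx)→29800 …(+5); best=7500 via (C,hash)
  {ABD}: card=40000; try (B,hash)→7500, (B,merge)→14100, (A,hash)→29000, (D,hash)→37000, (B,nl)→163500, (D,nl_idx)→283800 …(+4); best=7500 via (B,hash)
  {ADE}: card=800; try (E,hash)→4500, (D,hash)→5500, (A,hash)→6800, (E,nl_idx)→8300, (A,merge)→12400, (E,merge)→12420 …(+5); best=4500 via (E,hash)
  {ABC}: card=1500; try (A,merge)→6800, (A,hash)→7600, (B,hash)→10000, (C,hash)→37000, (B,merge)→44600, (A,nl)→62000 …(+4); best=6800 via (A,merge)
  {ACE}: card=300; try (A,merge)→3900, (C,hash)→5500, (A,hash)→5740, (E,hash)→7000, (C,nl_idx)→13100, (E,nl_idx)→19100 …(+5); best=3900 via (A,merge)
  {ABE}: card=75000; try (B,hash)→5500, (A,hash)→8000, (B,merge)→20600, (A,merge)→27600, (E,hash)→34000, (E,nl_idx)→228800 …(+4); best=5500 via (B,hash)
  {BCD}: card=5000; try (D,hash)→5400, (D,merge)→5600, (D,nl_idx)→8600, (B,hash)→16800, (C,hash)→26800, (D,nl)→42000 …(+5); best=5400 via (D,hash)
  {CDE}: card=800; try (D,nl_idx)→1700, (D,merge)→2700, (D,hash)→3540, (C,hash)→4600, (C,nl_idx)→7800, (C,merge)→11200 …(+6); best=1700 via (D,nl_idx)
  {BDE}: card=40000; try (B,hash)→4600, (D,hash)→5800, (B,merge)→11200, (E,hash)→23800, (D,merge)→26400, (D,nl_idx)→56600 …(+5); best=4600 via (B,hash)
  {BCE}: card=40; try (E,hash)→2400, (B,merge)→2700, (E,nl_idx)→3040, (B,hash)→3540, (E,merge)→3920, (C,hash)→5800 …(+5); best=2400 via (E,hash)
  {ABCD}: card=500; try (D,hash)→11500, (B,hash)→12700, (A,hash)→15800, (D,nl_idx)→19300, (D,merge)→26600, (B,merge)→33300 …(+8); best=11500 via (D,hash)
  {ACDE}: card=40; try (D,nl_idx)→6340, (D,hash)→7400, (A,hash)→7900, (C,hash)→8500, (D,merge)→8700, (E,hash)→9700 …(+9); best=6340 via (D,nl_idx)
  {ABDE}: card=20000; try (B,hash)→8500, (B,merge)→15100, (E,hash)→47700, (A,hash)→50000, (D,hash)→83700, (B,nl)→164500 …(+8); best=8500 via (B,hash)
  {ABCE}: card=75; try (A,merge)→5680, (B,hash)→7400, (A,hash)→7840, (E,hash)→8500, (B,merge)→8700, (E,nl_idx)→14375 …(+8); best=5680 via (A,merge)
  {BCDE}: card=200; try (D,nl_idx)→2920, (D,merge)→4480, (D,hash)→5640, (B,hash)→5700, (D,nl)→10400, (E,hash)→10600 …(+9); best=2920 via (D,nl_idx)
  {ABCDE}: card=5; try (D,nl_idx)→6285, (A,merge)→7720, (D,merge)→8080, (B,merge)→8420, (A,hash)→8520, (D,hash)→8955 …(+12); best=6285 via (D,nl_idx)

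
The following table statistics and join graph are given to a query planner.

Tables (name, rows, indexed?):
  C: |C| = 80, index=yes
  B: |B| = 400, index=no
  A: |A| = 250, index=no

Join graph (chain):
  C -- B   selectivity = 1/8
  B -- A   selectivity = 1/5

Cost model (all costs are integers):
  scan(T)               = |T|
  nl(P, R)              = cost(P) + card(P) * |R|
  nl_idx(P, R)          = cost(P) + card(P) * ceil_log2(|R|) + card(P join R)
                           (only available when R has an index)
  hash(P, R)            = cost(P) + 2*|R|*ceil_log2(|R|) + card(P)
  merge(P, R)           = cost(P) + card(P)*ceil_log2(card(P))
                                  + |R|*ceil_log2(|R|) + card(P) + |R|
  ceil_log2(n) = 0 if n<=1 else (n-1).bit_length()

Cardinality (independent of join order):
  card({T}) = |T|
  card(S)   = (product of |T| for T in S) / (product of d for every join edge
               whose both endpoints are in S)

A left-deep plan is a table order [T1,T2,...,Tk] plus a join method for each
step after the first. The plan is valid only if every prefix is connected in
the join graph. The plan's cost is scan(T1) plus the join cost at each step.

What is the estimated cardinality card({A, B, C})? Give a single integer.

200000

Tables in S: A(250), B(400), C(80)
Edges inside S: C-B(d=8), B-A(d=5)
numerator = 250 * 400 * 80 = 8000000
denominator = 8 * 5 = 40
card(S) = 8000000 / 40 = 200000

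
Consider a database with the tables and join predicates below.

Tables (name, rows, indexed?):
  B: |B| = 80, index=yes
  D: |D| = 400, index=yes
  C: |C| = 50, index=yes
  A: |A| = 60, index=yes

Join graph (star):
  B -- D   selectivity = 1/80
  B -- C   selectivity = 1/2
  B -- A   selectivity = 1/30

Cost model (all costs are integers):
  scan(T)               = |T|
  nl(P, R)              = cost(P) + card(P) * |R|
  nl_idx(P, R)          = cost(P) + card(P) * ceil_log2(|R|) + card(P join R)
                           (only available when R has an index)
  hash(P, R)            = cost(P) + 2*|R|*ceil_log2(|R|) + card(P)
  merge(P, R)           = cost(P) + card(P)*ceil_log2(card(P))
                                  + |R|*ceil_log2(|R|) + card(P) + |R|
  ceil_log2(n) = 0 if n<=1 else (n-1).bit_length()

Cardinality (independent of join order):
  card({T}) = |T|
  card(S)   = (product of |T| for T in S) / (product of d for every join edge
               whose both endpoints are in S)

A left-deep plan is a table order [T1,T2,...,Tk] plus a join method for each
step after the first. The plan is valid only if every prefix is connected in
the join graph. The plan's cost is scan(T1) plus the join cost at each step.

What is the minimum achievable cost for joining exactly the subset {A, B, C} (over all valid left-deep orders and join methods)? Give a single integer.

1400

Selinger DP over subsets of {A,B,C}:
  {B}: scan cost=80, card=80
  {C}: scan cost=50, card=50
  {A}: scan cost=60, card=60
  {BC}: card=2000; try (C,hash)→760, (B,merge)→1040, (C,merge)→1070, (B,hash)→1220, (B,nl_idx)→2400, (C,nl_idx)→2560 …(+2); best=760 via (C,hash)
  {AB}: card=160; try (B,nl_idx)→640, (A,nl_idx)→720, (A,hash)→880, (B,merge)→1120, (A,merge)→1140, (B,hash)→1240 …(+2); best=640 via (B,nl_idx)
  {ABC}: card=4000; try (C,hash)→1400, (C,merge)→2430, (A,hash)→3480, (C,nl_idx)→5600, (C,nl)→8640, (A,nl_idx)→16760 …(+2); best=1400 via (C,hash)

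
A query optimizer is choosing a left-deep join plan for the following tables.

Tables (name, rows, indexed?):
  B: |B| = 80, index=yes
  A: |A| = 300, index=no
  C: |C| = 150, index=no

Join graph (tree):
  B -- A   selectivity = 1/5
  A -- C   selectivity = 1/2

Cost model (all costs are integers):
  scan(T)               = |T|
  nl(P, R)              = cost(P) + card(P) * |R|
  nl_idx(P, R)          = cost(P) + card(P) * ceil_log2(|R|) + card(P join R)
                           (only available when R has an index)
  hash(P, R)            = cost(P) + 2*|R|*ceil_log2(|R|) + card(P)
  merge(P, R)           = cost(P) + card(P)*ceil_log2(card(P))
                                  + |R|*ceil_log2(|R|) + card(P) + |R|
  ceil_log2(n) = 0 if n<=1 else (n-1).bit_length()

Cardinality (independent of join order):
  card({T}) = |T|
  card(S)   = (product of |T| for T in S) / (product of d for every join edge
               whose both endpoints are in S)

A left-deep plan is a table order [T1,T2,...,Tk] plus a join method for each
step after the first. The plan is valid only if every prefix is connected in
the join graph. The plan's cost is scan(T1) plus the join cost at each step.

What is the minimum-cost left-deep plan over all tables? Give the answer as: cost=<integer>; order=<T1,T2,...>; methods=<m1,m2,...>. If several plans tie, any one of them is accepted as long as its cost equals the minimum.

cost=8920; order=A,B,C; methods=hash,hash

Selinger DP (subsets sized 1..n):
  {B}: scan cost=80, card=80
  {A}: scan cost=300, card=300
  {C}: scan cost=150, card=150
  {AB}: card=4800; try (B,hash)→1720, (A,merge)→3720, (B,merge)→3940, (A,hash)→5560, (B,nl_idx)→7200, (A,nl)→24080 …(+1); best=1720 via (B,hash)
  {AC}: card=22500; try (C,hash)→3000, (A,merge)→4500, (C,merge)→4650, (A,hash)→5700, (A,nl)→45150, (C,nl)→45300; best=3000 via (C,hash)
  {ABC}: card=360000; try (C,hash)→8920, (B,hash)→26620, (C,merge)→70270, (B,merge)→363640, (B,nl_idx)→520500, (C,nl)→721720 …(+1); best=8920 via (C,hash)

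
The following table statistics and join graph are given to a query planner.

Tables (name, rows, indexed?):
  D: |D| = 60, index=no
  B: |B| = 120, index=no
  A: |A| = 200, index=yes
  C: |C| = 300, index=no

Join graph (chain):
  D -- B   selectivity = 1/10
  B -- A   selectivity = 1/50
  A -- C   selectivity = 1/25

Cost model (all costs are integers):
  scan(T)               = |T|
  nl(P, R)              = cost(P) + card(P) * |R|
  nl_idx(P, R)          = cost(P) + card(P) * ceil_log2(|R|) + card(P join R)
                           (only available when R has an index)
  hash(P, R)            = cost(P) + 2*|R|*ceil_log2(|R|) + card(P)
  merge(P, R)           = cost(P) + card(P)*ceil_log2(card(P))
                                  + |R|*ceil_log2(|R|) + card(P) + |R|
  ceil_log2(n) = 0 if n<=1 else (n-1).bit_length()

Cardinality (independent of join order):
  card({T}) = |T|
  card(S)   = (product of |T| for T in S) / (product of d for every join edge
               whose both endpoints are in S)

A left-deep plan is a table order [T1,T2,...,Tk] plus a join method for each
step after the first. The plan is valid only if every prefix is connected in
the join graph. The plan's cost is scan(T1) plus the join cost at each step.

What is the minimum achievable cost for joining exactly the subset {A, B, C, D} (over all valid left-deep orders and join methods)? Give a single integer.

11040

Selinger DP over subsets of {A,B,C,D}:
  {D}: scan cost=60, card=60
  {B}: scan cost=120, card=120
  {A}: scan cost=200, card=200
  {C}: scan cost=300, card=300
  {BD}: card=720; try (D,hash)→960, (B,merge)→1440, (D,merge)→1500, (B,hash)→1800, (B,nl)→7260, (D,nl)→7320; best=960 via (D,hash)
  {AB}: card=480; try (A,nl_idx)→1560, (B,hash)→2080, (A,merge)→2880, (B,merge)→2960, (A,hash)→3440, (A,nl)→24120 …(+1); best=1560 via (A,nl_idx)
  {AC}: card=2400; try (A,hash)→3800, (C,merge)→5000, (A,merge)→5100, (A,nl_idx)→5100, (C,hash)→5800, (C,nl)→60200 …(+1); best=3800 via (A,hash)
  {ABD}: card=2880; try (D,hash)→2760, (A,hash)→4880, (D,merge)→6780, (A,nl_idx)→9600, (A,merge)→10680, (D,nl)→30360 …(+1); best=2760 via (D,hash)
  {ABC}: card=5760; try (C,hash)→7440, (B,hash)→7880, (C,merge)→9360, (B,merge)→35960, (C,nl)→145560, (B,nl)→291800; best=7440 via (C,hash)
  {ABCD}: card=34560; try (C,hash)→11040, (D,hash)→13920, (C,merge)→43200, (D,merge)→88500, (D,nl)→353040, (C,nl)→866760; best=11040 via (C,hash)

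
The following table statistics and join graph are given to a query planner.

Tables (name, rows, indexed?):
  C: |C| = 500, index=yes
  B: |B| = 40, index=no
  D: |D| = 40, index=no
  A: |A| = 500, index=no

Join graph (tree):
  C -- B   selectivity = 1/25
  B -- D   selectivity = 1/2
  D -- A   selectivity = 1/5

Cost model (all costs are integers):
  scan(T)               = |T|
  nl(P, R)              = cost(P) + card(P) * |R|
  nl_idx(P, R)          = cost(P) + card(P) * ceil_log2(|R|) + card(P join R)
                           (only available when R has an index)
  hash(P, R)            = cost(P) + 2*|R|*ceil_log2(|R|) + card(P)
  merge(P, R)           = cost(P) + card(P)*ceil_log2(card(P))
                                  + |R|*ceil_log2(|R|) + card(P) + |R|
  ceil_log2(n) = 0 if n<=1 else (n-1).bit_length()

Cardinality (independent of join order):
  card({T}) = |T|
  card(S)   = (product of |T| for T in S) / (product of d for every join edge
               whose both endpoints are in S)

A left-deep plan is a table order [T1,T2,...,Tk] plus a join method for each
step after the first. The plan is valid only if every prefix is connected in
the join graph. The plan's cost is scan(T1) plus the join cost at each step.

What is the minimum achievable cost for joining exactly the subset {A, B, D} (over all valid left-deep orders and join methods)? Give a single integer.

5960

Selinger DP over subsets of {A,B,D}:
  {B}: scan cost=40, card=40
  {D}: scan cost=40, card=40
  {A}: scan cost=500, card=500
  {BD}: card=800; try (D,hash)→560, (B,hash)→560, (D,merge)→600, (B,merge)→600, (D,nl)→1640, (B,nl)→1640; best=560 via (D,hash)
  {AD}: card=4000; try (D,hash)→1480, (A,merge)→5320, (D,merge)→5780, (A,hash)→9080, (A,nl)→20040, (D,nl)→20500; best=1480 via (D,hash)
  {ABD}: card=80000; try (B,hash)→5960, (A,hash)→10360, (A,merge)→14360, (B,merge)→53760, (B,nl)→161480, (A,nl)→400560; best=5960 via (B,hash)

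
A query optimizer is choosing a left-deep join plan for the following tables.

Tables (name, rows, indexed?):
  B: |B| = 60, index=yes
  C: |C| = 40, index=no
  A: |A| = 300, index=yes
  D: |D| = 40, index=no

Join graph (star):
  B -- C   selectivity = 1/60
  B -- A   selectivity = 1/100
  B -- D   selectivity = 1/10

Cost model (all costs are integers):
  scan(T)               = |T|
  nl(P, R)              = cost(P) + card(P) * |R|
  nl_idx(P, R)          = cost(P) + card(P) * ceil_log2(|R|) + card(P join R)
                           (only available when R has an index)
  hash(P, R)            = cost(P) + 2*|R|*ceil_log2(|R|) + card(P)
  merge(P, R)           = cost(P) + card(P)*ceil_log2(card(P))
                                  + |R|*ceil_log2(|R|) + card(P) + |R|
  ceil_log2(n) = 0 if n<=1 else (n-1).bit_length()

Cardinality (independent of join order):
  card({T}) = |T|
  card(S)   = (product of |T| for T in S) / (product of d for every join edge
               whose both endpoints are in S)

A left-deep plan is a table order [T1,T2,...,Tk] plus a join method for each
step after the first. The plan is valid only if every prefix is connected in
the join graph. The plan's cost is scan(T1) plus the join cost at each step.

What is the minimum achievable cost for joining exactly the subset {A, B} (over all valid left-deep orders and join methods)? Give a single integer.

780

Selinger DP over subsets of {A,B}:
  {B}: scan cost=60, card=60
  {A}: scan cost=300, card=300
  {AB}: card=180; try (A,nl_idx)→780, (B,hash)→1320, (B,nl_idx)→2280, (A,merge)→3480, (B,merge)→3720, (A,hash)→5520 …(+2); best=780 via (A,nl_idx)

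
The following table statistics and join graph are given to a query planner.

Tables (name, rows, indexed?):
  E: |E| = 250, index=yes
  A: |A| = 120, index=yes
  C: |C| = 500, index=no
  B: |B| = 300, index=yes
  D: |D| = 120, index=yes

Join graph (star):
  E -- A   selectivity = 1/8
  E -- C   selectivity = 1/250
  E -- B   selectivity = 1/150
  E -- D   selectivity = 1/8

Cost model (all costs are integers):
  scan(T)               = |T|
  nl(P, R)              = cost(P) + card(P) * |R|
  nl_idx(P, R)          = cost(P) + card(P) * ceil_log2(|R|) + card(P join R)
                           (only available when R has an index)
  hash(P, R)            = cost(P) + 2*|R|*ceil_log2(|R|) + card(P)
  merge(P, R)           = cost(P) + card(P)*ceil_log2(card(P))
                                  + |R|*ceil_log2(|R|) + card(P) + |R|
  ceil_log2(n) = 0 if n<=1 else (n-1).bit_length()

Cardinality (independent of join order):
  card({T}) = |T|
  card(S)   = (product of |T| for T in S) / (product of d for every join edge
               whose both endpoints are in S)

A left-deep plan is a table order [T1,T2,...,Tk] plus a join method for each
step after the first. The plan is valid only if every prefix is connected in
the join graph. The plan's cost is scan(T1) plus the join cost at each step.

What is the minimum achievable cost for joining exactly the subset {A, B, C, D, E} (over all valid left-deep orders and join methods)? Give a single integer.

Selinger DP over subsets of {A,B,C,D,E}:
  {E}: scan cost=250, card=250
  {A}: scan cost=120, card=120
  {C}: scan cost=500, card=500
  {B}: scan cost=300, card=300
  {D}: scan cost=120, card=120
  {AE}: card=3750; try (A,hash)→2180, (E,merge)→3330, (A,merge)→3460, (E,hash)→4240, (E,nl_idx)→4830, (A,nl_idx)→5750 …(+2); best=2180 via (A,hash)
  {CE}: card=500; try (E,hash)→5000, (E,nl_idx)→5000, (C,merge)→7500, (E,merge)→7750, (C,hash)→9500, (C,nl)→125250 …(+1); best=5000 via (E,hash)
  {BE}: card=500; try (B,nl_idx)→3000, (E,nl_idx)→3200, (E,hash)→4600, (B,merge)→5500, (E,merge)→5550, (B,hash)→5900 …(+2); best=3000 via (B,nl_idx)
  {DE}: card=3750; try (D,hash)→2180, (E,merge)→3330, (D,merge)→3460, (E,hash)→4240, (E,nl_idx)→4830, (D,nl_idx)→5750 …(+2); best=2180 via (D,hash)
  {ACE}: card=7500; try (A,hash)→7180, (A,merge)→10960, (C,hash)→14930, (A,nl_idx)→16000, (C,merge)→55930, (A,nl)→65000 …(+1); best=7180 via (A,hash)
  {ABE}: card=7500; try (A,hash)→5180, (A,merge)→8960, (B,hash)→11330, (A,nl_idx)→14000, (B,nl_idx)→43430, (B,merge)→53930 …(+2); best=5180 via (A,hash)
  {ADE}: card=56250; try (D,hash)→7610, (A,hash)→7610, (D,merge)→51890, (A,merge)→51890, (D,nl_idx)→84680, (A,nl_idx)→84680 …(+2); best=7610 via (D,hash)
  {BCE}: card=1000; try (B,nl_idx)→10500, (B,hash)→10900, (C,hash)→12500, (C,merge)→13000, (B,merge)→13000, (B,nl)→155000 …(+1); best=10500 via (B,nl_idx)
  {CDE}: card=7500; try (D,hash)→7180, (D,merge)→10960, (C,hash)→14930, (D,nl_idx)→16000, (C,merge)→55930, (D,nl)→65000 …(+1); best=7180 via (D,hash)
  {BDE}: card=7500; try (D,hash)→5180, (D,merge)→8960, (B,hash)→11330, (D,nl_idx)→14000, (B,nl_idx)→43430, (B,merge)→53930 …(+2); best=5180 via (D,hash)
  {ABCE}: card=15000; try (A,hash)→13180, (B,hash)→20080, (C,hash)→21680, (A,merge)→22460, (A,nl_idx)→32500, (B,nl_idx)→89680 …(+5); best=13180 via (A,hash)
  {ACDE}: card=112500; try (D,hash)→16360, (A,hash)→16360, (C,hash)→72860, (D,merge)→113140, (A,merge)→113140, (D,nl_idx)→172180 …(+5); best=16360 via (D,hash)
  {ABDE}: card=112500; try (D,hash)→14360, (A,hash)→14360, (B,hash)→69260, (D,merge)→111140, (A,merge)→111140, (D,nl_idx)→170180 …(+6); best=14360 via (D,hash)
  {BCDE}: card=15000; try (D,hash)→13180, (B,hash)→20080, (C,hash)→21680, (D,merge)→22460, (D,nl_idx)→32500, (B,nl_idx)→89680 …(+5); best=13180 via (D,hash)
  {ABCDE}: card=225000; try (D,hash)→29860, (A,hash)→29860, (B,hash)→134260, (C,hash)→135860, (D,merge)→239140, (A,merge)→239140 …(+9); best=29860 via (D,hash)

29860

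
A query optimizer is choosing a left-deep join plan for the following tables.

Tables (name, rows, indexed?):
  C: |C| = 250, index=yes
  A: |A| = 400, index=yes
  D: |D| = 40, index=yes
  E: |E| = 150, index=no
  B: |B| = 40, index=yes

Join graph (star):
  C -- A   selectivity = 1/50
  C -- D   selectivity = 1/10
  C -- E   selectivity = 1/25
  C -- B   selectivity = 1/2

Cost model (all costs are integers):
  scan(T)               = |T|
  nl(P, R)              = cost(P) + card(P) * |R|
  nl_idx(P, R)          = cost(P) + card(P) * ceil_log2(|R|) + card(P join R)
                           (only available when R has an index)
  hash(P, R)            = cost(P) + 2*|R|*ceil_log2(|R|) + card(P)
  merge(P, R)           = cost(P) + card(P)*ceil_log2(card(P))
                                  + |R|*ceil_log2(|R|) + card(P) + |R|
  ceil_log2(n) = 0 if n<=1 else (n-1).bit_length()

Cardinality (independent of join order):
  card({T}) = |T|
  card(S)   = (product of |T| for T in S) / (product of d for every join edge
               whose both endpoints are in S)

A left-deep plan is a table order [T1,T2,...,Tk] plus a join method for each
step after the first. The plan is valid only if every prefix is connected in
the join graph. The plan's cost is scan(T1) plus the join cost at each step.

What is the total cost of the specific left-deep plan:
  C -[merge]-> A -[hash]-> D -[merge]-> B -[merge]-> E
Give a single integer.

step 1: scan C: cost=250, card=250
step 2: join A via merge
    card(P join A) = 250*400/(50) = 2000
    cost = 250 + 250*8 + 400*9 + 250 + 400 = 6500
step 3: join D via hash
    card(P join D) = 2000*40/(10) = 8000
    cost = 6500 + 2*40*6 + 2000 = 8980
step 4: join B via merge
    card(P join B) = 8000*40/(2) = 160000
    cost = 8980 + 8000*13 + 40*6 + 8000 + 40 = 121260
step 5: join E via merge
    card(P join E) = 160000*150/(25) = 960000
    cost = 121260 + 160000*18 + 150*8 + 160000 + 150 = 3162610

3162610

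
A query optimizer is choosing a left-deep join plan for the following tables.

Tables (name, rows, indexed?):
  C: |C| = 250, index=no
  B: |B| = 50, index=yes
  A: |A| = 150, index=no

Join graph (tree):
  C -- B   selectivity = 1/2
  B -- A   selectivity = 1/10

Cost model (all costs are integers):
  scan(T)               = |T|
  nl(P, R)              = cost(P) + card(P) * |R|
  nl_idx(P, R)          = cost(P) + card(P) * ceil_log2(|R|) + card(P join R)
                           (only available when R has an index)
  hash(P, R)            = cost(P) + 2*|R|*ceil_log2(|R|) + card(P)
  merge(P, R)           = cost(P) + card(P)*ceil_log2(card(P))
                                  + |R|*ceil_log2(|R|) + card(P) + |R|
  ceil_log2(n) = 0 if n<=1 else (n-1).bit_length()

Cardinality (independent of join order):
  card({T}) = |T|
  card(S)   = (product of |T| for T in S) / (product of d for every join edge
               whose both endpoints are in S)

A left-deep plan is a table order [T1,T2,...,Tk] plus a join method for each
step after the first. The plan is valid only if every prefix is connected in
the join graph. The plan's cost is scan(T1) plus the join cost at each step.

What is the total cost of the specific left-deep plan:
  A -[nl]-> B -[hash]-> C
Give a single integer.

12400

step 1: scan A: cost=150, card=150
step 2: join B via nl
    card(P join B) = 150*50/(10) = 750
    cost = 150 + 150*50 = 7650
step 3: join C via hash
    card(P join C) = 750*250/(2) = 93750
    cost = 7650 + 2*250*8 + 750 = 12400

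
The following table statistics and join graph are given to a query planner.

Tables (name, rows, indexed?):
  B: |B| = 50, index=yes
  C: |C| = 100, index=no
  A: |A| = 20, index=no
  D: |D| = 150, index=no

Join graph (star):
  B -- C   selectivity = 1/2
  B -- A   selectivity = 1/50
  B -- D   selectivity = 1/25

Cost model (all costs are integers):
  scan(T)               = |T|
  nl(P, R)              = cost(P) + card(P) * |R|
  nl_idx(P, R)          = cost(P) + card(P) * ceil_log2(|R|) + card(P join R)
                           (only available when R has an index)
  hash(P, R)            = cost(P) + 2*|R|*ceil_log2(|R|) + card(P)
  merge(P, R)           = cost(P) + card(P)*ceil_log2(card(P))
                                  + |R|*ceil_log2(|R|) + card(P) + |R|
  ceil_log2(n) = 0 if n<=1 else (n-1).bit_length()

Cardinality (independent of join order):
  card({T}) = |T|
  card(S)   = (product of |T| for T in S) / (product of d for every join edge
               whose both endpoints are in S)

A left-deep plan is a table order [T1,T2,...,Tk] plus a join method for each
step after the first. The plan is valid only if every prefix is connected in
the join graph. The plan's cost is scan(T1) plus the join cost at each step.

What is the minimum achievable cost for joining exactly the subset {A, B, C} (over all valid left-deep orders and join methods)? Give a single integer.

1080

Selinger DP over subsets of {A,B,C}:
  {B}: scan cost=50, card=50
  {C}: scan cost=100, card=100
  {A}: scan cost=20, card=20
  {BC}: card=2500; try (B,hash)→800, (C,merge)→1200, (B,merge)→1250, (C,hash)→1500, (B,nl_idx)→3200, (C,nl)→5050 …(+1); best=800 via (B,hash)
  {AB}: card=20; try (B,nl_idx)→160, (A,hash)→300, (B,merge)→490, (A,merge)→520, (B,hash)→640, (B,nl)→1020 …(+1); best=160 via (B,nl_idx)
  {ABC}: card=1000; try (C,merge)→1080, (C,hash)→1580, (C,nl)→2160, (A,hash)→3500, (A,merge)→33420, (A,nl)→50800; best=1080 via (C,merge)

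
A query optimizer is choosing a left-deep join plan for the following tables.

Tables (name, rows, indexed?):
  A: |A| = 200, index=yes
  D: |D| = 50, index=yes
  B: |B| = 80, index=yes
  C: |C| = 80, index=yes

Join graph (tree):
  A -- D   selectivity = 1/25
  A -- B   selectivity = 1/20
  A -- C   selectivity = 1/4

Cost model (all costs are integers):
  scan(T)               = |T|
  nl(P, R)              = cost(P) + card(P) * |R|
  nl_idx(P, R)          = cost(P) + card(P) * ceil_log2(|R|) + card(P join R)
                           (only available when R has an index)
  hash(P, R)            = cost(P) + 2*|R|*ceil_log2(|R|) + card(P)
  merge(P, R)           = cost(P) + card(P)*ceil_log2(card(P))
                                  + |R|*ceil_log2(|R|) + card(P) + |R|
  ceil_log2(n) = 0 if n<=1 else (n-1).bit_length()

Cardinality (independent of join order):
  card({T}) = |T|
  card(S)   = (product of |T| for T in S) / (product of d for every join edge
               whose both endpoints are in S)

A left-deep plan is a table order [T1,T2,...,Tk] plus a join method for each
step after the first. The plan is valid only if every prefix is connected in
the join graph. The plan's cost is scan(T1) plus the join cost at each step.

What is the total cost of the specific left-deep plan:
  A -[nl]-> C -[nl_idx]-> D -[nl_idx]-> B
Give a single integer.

136200

step 1: scan A: cost=200, card=200
step 2: join C via nl
    card(P join C) = 200*80/(4) = 4000
    cost = 200 + 200*80 = 16200
step 3: join D via nl_idx
    card(P join D) = 4000*50/(25) = 8000
    cost = 16200 + 4000*6 + 8000 = 48200
step 4: join B via nl_idx
    card(P join B) = 8000*80/(20) = 32000
    cost = 48200 + 8000*7 + 32000 = 136200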